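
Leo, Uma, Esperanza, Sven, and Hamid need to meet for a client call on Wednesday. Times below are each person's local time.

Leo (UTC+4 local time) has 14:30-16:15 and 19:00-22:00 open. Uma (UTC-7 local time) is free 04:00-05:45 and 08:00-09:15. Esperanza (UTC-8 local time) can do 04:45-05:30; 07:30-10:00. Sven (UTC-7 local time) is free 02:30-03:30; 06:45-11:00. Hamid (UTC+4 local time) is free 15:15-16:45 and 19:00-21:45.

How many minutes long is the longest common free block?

Leo in UTC: 10:30-12:15, 15:00-18:00 (subtract 4h to convert from UTC+4).
Uma in UTC: 11:00-12:45, 15:00-16:15 (add 7h to convert from UTC-7).
Esperanza in UTC: 12:45-13:30, 15:30-18:00 (add 8h to convert from UTC-8).
Sven in UTC: 09:30-10:30, 13:45-18:00 (add 7h to convert from UTC-7).
Hamid in UTC: 11:15-12:45, 15:00-17:45 (subtract 4h to convert from UTC+4).
Leo ∩ Uma: 11:00-12:15, 15:00-16:15.
Leo ∩ Uma ∩ Esperanza: 15:30-16:15.
Leo ∩ Uma ∩ Esperanza ∩ Sven: 15:30-16:15.
Leo ∩ Uma ∩ Esperanza ∩ Sven ∩ Hamid: 15:30-16:15.
The longest is 15:30-16:15 at 45 minutes.

45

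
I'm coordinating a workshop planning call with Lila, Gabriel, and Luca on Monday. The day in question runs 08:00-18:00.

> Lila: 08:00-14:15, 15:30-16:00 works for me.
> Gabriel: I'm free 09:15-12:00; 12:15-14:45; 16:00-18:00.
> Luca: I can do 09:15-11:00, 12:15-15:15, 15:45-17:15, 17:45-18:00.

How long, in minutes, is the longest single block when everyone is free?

Lila ∩ Gabriel: 09:15-12:00, 12:15-14:15.
Lila ∩ Gabriel ∩ Luca: 09:15-11:00, 12:15-14:15.
So the common availability across everyone is 09:15-11:00, 12:15-14:15.
The longest is 12:15-14:15 at 120 minutes.

120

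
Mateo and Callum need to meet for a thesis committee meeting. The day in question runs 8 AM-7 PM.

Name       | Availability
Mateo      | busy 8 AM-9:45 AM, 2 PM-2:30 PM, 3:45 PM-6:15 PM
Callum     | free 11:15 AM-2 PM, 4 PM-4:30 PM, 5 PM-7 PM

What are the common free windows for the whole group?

11:15-14:00, 18:15-19:00

Mateo free: 09:45-14:00, 14:30-15:45, 18:15-19:00 (invert busy blocks within the working day).
Callum free: 11:15-14:00, 16:00-16:30, 17:00-19:00.
Mateo ∩ Callum: 11:15-14:00, 18:15-19:00.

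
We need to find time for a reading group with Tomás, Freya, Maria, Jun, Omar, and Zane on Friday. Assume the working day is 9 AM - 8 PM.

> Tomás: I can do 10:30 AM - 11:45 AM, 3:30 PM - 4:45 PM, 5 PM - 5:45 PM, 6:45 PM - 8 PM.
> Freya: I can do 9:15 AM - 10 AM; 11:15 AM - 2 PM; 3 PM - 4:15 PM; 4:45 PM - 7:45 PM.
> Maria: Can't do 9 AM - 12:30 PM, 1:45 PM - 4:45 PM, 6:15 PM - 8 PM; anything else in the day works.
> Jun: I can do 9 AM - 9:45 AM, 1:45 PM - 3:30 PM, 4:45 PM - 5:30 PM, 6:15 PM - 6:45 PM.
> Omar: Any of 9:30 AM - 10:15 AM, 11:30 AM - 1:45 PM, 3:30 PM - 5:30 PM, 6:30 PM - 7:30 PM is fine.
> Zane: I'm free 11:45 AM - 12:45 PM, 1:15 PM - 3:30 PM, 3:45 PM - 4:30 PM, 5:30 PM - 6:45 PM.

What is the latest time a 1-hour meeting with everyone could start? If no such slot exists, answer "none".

Tomás free: 10:30-11:45, 15:30-16:45, 17:00-17:45, 18:45-20:00.
Freya free: 09:15-10:00, 11:15-14:00, 15:00-16:15, 16:45-19:45.
Maria free: 12:30-13:45, 16:45-18:15 (invert busy blocks within the working day).
Jun free: 09:00-09:45, 13:45-15:30, 16:45-17:30, 18:15-18:45.
Omar free: 09:30-10:15, 11:30-13:45, 15:30-17:30, 18:30-19:30.
Zane free: 11:45-12:45, 13:15-15:30, 15:45-16:30, 17:30-18:45.
Tomás ∩ Freya: 11:15-11:45, 15:30-16:15, 17:00-17:45, 18:45-19:45.
Tomás ∩ Freya ∩ Maria: 17:00-17:45.
Tomás ∩ Freya ∩ Maria ∩ Jun: 17:00-17:30.
Tomás ∩ Freya ∩ Maria ∩ Jun ∩ Omar: 17:00-17:30.
Tomás ∩ Freya ∩ Maria ∩ Jun ∩ Omar ∩ Zane: ∅.
There is no time when everyone is free.
No common window is at least 60 minutes long.

none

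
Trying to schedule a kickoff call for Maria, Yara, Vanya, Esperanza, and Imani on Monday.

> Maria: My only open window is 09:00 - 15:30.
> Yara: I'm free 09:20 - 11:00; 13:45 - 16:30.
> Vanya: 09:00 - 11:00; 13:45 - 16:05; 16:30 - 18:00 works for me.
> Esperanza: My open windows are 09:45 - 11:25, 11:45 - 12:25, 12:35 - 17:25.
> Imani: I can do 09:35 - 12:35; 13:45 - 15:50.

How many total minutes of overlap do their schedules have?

180

Maria ∩ Yara: 09:20-11:00, 13:45-15:30.
Maria ∩ Yara ∩ Vanya: 09:20-11:00, 13:45-15:30.
Maria ∩ Yara ∩ Vanya ∩ Esperanza: 09:45-11:00, 13:45-15:30.
Maria ∩ Yara ∩ Vanya ∩ Esperanza ∩ Imani: 09:45-11:00, 13:45-15:30.
Summing the common windows: 75 + 105 = 180 minutes.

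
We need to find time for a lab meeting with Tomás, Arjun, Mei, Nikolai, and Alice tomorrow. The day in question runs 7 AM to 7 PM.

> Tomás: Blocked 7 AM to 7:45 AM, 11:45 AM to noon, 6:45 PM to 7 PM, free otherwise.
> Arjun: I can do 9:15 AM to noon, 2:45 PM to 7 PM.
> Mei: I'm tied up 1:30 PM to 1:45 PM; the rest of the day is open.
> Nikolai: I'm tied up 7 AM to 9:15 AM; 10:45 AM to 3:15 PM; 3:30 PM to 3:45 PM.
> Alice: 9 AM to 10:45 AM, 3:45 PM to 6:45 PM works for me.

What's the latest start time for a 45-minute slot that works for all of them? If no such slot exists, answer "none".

Tomás free: 07:45-11:45, 12:00-18:45 (invert busy blocks within the working day).
Arjun free: 09:15-12:00, 14:45-19:00.
Mei free: 07:00-13:30, 13:45-19:00 (invert busy blocks within the working day).
Nikolai free: 09:15-10:45, 15:15-15:30, 15:45-19:00 (invert busy blocks within the working day).
Alice free: 09:00-10:45, 15:45-18:45.
Tomás ∩ Arjun: 09:15-11:45, 14:45-18:45.
Tomás ∩ Arjun ∩ Mei: 09:15-11:45, 14:45-18:45.
Tomás ∩ Arjun ∩ Mei ∩ Nikolai: 09:15-10:45, 15:15-15:30, 15:45-18:45.
Tomás ∩ Arjun ∩ Mei ∩ Nikolai ∩ Alice: 09:15-10:45, 15:45-18:45.
The last common window of at least 45 minutes is 15:45-18:45; a 45-minute meeting can start as late as 18:00 and still end by 18:45.

18:00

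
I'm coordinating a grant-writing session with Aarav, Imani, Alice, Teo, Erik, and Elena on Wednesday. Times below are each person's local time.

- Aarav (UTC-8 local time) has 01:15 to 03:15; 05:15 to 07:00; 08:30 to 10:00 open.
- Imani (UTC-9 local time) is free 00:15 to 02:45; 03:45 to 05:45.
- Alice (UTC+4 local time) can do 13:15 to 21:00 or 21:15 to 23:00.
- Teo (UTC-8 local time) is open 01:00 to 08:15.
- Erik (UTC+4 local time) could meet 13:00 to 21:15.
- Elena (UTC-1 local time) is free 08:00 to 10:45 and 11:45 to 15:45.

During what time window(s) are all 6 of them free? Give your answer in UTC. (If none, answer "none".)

Aarav in UTC: 09:15-11:15, 13:15-15:00, 16:30-18:00 (add 8h to convert from UTC-8).
Imani in UTC: 09:15-11:45, 12:45-14:45 (add 9h to convert from UTC-9).
Alice in UTC: 09:15-17:00, 17:15-19:00 (subtract 4h to convert from UTC+4).
Teo in UTC: 09:00-16:15 (add 8h to convert from UTC-8).
Erik in UTC: 09:00-17:15 (subtract 4h to convert from UTC+4).
Elena in UTC: 09:00-11:45, 12:45-16:45 (add 1h to convert from UTC-1).
Aarav ∩ Imani: 09:15-11:15, 13:15-14:45.
Aarav ∩ Imani ∩ Alice: 09:15-11:15, 13:15-14:45.
Aarav ∩ Imani ∩ Alice ∩ Teo: 09:15-11:15, 13:15-14:45.
Aarav ∩ Imani ∩ Alice ∩ Teo ∩ Erik: 09:15-11:15, 13:15-14:45.
Aarav ∩ Imani ∩ Alice ∩ Teo ∩ Erik ∩ Elena: 09:15-11:15, 13:15-14:45.
So the common availability across everyone is 09:15-11:15, 13:15-14:45.

09:15-11:15, 13:15-14:45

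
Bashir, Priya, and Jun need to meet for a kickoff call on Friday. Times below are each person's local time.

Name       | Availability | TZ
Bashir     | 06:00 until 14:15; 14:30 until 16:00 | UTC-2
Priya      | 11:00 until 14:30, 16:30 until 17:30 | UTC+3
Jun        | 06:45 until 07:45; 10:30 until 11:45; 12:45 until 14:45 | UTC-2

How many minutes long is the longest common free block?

Bashir in UTC: 08:00-16:15, 16:30-18:00 (add 2h to convert from UTC-2).
Priya in UTC: 08:00-11:30, 13:30-14:30 (subtract 3h to convert from UTC+3).
Jun in UTC: 08:45-09:45, 12:30-13:45, 14:45-16:45 (add 2h to convert from UTC-2).
Bashir ∩ Priya: 08:00-11:30, 13:30-14:30.
Bashir ∩ Priya ∩ Jun: 08:45-09:45, 13:30-13:45.
The longest is 08:45-09:45 at 60 minutes.

60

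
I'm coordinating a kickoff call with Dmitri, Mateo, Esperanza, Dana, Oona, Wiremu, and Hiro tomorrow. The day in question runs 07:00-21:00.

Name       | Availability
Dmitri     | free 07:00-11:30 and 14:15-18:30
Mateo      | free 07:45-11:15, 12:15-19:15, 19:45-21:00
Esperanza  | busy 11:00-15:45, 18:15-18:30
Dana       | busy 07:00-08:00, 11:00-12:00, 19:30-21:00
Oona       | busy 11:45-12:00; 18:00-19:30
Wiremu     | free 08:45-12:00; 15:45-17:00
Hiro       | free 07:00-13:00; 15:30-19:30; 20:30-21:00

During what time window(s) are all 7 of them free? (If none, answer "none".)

Dmitri free: 07:00-11:30, 14:15-18:30.
Mateo free: 07:45-11:15, 12:15-19:15, 19:45-21:00.
Esperanza free: 07:00-11:00, 15:45-18:15, 18:30-21:00 (invert busy blocks within the working day).
Dana free: 08:00-11:00, 12:00-19:30 (invert busy blocks within the working day).
Oona free: 07:00-11:45, 12:00-18:00, 19:30-21:00 (invert busy blocks within the working day).
Wiremu free: 08:45-12:00, 15:45-17:00.
Hiro free: 07:00-13:00, 15:30-19:30, 20:30-21:00.
Dmitri ∩ Mateo: 07:45-11:15, 14:15-18:30.
Dmitri ∩ Mateo ∩ Esperanza: 07:45-11:00, 15:45-18:15.
Dmitri ∩ Mateo ∩ Esperanza ∩ Dana: 08:00-11:00, 15:45-18:15.
Dmitri ∩ Mateo ∩ Esperanza ∩ Dana ∩ Oona: 08:00-11:00, 15:45-18:00.
Dmitri ∩ Mateo ∩ Esperanza ∩ Dana ∩ Oona ∩ Wiremu: 08:45-11:00, 15:45-17:00.
Dmitri ∩ Mateo ∩ Esperanza ∩ Dana ∩ Oona ∩ Wiremu ∩ Hiro: 08:45-11:00, 15:45-17:00.

08:45-11:00, 15:45-17:00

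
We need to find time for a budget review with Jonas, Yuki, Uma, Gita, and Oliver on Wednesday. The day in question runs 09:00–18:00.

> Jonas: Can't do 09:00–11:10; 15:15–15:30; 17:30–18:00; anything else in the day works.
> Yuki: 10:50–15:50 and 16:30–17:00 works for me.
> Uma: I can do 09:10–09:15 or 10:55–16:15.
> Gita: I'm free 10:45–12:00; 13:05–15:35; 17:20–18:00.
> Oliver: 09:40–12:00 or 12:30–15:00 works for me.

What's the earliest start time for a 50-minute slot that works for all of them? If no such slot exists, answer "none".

11:10

Jonas free: 11:10-15:15, 15:30-17:30 (invert busy blocks within the working day).
Yuki free: 10:50-15:50, 16:30-17:00.
Uma free: 09:10-09:15, 10:55-16:15.
Gita free: 10:45-12:00, 13:05-15:35, 17:20-18:00.
Oliver free: 09:40-12:00, 12:30-15:00.
Jonas ∩ Yuki: 11:10-15:15, 15:30-15:50, 16:30-17:00.
Jonas ∩ Yuki ∩ Uma: 11:10-15:15, 15:30-15:50.
Jonas ∩ Yuki ∩ Uma ∩ Gita: 11:10-12:00, 13:05-15:15, 15:30-15:35.
Jonas ∩ Yuki ∩ Uma ∩ Gita ∩ Oliver: 11:10-12:00, 13:05-15:00.
So the common availability across everyone is 11:10-12:00, 13:05-15:00.
The first common window of at least 50 minutes is 11:10-12:00, so the earliest start is 11:10.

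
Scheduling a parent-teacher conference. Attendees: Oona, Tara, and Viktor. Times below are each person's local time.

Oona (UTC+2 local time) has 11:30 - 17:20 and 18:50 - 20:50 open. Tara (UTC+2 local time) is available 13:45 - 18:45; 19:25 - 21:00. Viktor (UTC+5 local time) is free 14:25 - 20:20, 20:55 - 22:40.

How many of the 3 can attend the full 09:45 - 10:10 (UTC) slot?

Oona in UTC: 09:30-15:20, 16:50-18:50 (subtract 2h to convert from UTC+2).
Tara in UTC: 11:45-16:45, 17:25-19:00 (subtract 2h to convert from UTC+2).
Viktor in UTC: 09:25-15:20, 15:55-17:40 (subtract 5h to convert from UTC+5).
Oona and Viktor can make the full 09:45-10:10 slot — that's 2.

2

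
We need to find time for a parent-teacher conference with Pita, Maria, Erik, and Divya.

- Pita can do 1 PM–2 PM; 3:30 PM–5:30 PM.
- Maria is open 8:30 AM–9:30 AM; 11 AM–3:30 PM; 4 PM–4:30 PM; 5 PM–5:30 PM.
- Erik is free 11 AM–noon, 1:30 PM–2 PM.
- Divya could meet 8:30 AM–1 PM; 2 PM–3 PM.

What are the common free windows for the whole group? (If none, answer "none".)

Pita ∩ Maria: 13:00-14:00, 16:00-16:30, 17:00-17:30.
Pita ∩ Maria ∩ Erik: 13:30-14:00.
Pita ∩ Maria ∩ Erik ∩ Divya: ∅.
There is no time when everyone is free.

none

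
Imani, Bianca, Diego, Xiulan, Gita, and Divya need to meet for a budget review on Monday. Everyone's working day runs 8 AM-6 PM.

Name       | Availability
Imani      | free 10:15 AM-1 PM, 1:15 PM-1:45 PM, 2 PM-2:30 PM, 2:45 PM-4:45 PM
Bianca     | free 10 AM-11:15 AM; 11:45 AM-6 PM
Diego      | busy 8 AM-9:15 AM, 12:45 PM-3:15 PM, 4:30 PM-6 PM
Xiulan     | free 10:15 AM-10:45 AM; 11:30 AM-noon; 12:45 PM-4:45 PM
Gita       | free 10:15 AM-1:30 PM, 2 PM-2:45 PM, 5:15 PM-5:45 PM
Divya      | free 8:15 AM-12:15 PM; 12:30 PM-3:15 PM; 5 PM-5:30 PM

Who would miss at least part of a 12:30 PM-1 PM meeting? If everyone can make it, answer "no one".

Diego, Xiulan

Imani free: 10:15-13:00, 13:15-13:45, 14:00-14:30, 14:45-16:45.
Bianca free: 10:00-11:15, 11:45-18:00.
Diego free: 09:15-12:45, 15:15-16:30 (invert busy blocks within the working day).
Xiulan free: 10:15-10:45, 11:30-12:00, 12:45-16:45.
Gita free: 10:15-13:30, 14:00-14:45, 17:15-17:45.
Divya free: 08:15-12:15, 12:30-15:15, 17:00-17:30.
Imani: free for 12:30-13:00. Bianca: free for 12:30-13:00. Diego: not fully free for 12:30-13:00. Xiulan: not fully free for 12:30-13:00. Gita: free for 12:30-13:00. Divya: free for 12:30-13:00.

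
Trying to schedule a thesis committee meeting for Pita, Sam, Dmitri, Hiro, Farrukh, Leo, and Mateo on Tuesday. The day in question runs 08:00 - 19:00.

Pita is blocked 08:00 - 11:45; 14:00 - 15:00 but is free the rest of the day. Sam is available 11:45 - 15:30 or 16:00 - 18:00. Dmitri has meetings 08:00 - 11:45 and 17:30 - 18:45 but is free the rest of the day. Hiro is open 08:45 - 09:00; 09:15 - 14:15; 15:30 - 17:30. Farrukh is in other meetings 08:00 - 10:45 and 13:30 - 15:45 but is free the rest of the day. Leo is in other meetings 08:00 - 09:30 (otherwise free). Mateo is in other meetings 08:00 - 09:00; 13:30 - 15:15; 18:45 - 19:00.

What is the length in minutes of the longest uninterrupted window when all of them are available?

Pita free: 11:45-14:00, 15:00-19:00 (invert busy blocks within the working day).
Sam free: 11:45-15:30, 16:00-18:00.
Dmitri free: 11:45-17:30, 18:45-19:00 (invert busy blocks within the working day).
Hiro free: 08:45-09:00, 09:15-14:15, 15:30-17:30.
Farrukh free: 10:45-13:30, 15:45-19:00 (invert busy blocks within the working day).
Leo free: 09:30-19:00 (invert busy blocks within the working day).
Mateo free: 09:00-13:30, 15:15-18:45 (invert busy blocks within the working day).
Pita ∩ Sam: 11:45-14:00, 15:00-15:30, 16:00-18:00.
Pita ∩ Sam ∩ Dmitri: 11:45-14:00, 15:00-15:30, 16:00-17:30.
Pita ∩ Sam ∩ Dmitri ∩ Hiro: 11:45-14:00, 16:00-17:30.
Pita ∩ Sam ∩ Dmitri ∩ Hiro ∩ Farrukh: 11:45-13:30, 16:00-17:30.
Pita ∩ Sam ∩ Dmitri ∩ Hiro ∩ Farrukh ∩ Leo: 11:45-13:30, 16:00-17:30.
Pita ∩ Sam ∩ Dmitri ∩ Hiro ∩ Farrukh ∩ Leo ∩ Mateo: 11:45-13:30, 16:00-17:30.
The longest is 11:45-13:30 at 105 minutes.

105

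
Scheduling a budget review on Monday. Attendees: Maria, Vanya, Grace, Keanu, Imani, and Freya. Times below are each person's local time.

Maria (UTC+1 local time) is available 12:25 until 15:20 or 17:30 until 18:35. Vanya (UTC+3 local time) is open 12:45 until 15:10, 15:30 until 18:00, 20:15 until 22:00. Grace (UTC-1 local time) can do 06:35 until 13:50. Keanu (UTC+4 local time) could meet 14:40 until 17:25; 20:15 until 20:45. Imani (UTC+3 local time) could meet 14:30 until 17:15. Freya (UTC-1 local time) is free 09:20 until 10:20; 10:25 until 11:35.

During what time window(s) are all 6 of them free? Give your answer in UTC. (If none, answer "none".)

11:30-12:10, 12:30-12:35

Maria in UTC: 11:25-14:20, 16:30-17:35 (subtract 1h to convert from UTC+1).
Vanya in UTC: 09:45-12:10, 12:30-15:00, 17:15-19:00 (subtract 3h to convert from UTC+3).
Grace in UTC: 07:35-14:50 (add 1h to convert from UTC-1).
Keanu in UTC: 10:40-13:25, 16:15-16:45 (subtract 4h to convert from UTC+4).
Imani in UTC: 11:30-14:15 (subtract 3h to convert from UTC+3).
Freya in UTC: 10:20-11:20, 11:25-12:35 (add 1h to convert from UTC-1).
Maria ∩ Vanya: 11:25-12:10, 12:30-14:20, 17:15-17:35.
Maria ∩ Vanya ∩ Grace: 11:25-12:10, 12:30-14:20.
Maria ∩ Vanya ∩ Grace ∩ Keanu: 11:25-12:10, 12:30-13:25.
Maria ∩ Vanya ∩ Grace ∩ Keanu ∩ Imani: 11:30-12:10, 12:30-13:25.
Maria ∩ Vanya ∩ Grace ∩ Keanu ∩ Imani ∩ Freya: 11:30-12:10, 12:30-12:35.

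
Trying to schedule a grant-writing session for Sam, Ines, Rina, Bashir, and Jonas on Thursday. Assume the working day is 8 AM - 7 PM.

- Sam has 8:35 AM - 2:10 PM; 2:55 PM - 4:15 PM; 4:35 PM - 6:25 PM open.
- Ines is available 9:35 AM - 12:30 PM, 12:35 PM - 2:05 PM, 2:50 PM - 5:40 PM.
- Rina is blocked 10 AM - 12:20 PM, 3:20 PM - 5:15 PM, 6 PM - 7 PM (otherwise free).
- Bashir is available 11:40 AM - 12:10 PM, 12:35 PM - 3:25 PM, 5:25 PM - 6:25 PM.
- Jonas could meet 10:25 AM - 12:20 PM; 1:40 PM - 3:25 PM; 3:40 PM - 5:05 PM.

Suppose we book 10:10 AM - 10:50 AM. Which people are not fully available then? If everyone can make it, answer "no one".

Sam free: 08:35-14:10, 14:55-16:15, 16:35-18:25.
Ines free: 09:35-12:30, 12:35-14:05, 14:50-17:40.
Rina free: 08:00-10:00, 12:20-15:20, 17:15-18:00 (invert busy blocks within the working day).
Bashir free: 11:40-12:10, 12:35-15:25, 17:25-18:25.
Jonas free: 10:25-12:20, 13:40-15:25, 15:40-17:05.
Sam: free for 10:10-10:50. Ines: free for 10:10-10:50. Rina: not fully free for 10:10-10:50. Bashir: not fully free for 10:10-10:50. Jonas: not fully free for 10:10-10:50.

Bashir, Jonas, Rina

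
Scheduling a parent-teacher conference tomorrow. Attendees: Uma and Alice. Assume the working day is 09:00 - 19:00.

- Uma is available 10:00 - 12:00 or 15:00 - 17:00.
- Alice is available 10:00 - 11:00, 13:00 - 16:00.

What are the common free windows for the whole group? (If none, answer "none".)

10:00-11:00, 15:00-16:00

Uma ∩ Alice: 10:00-11:00, 15:00-16:00.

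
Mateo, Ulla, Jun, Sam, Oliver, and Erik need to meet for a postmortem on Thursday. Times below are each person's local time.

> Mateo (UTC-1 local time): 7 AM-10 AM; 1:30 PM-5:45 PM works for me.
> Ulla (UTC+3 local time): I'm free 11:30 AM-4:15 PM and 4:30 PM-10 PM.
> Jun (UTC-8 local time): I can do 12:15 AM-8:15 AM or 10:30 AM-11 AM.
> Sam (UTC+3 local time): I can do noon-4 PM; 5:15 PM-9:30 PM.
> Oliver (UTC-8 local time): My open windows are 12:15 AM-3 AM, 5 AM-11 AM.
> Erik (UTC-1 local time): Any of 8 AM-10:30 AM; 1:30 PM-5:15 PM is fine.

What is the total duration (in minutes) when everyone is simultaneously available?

225

Mateo in UTC: 08:00-11:00, 14:30-18:45 (add 1h to convert from UTC-1).
Ulla in UTC: 08:30-13:15, 13:30-19:00 (subtract 3h to convert from UTC+3).
Jun in UTC: 08:15-16:15, 18:30-19:00 (add 8h to convert from UTC-8).
Sam in UTC: 09:00-13:00, 14:15-18:30 (subtract 3h to convert from UTC+3).
Oliver in UTC: 08:15-11:00, 13:00-19:00 (add 8h to convert from UTC-8).
Erik in UTC: 09:00-11:30, 14:30-18:15 (add 1h to convert from UTC-1).
Mateo ∩ Ulla: 08:30-11:00, 14:30-18:45.
Mateo ∩ Ulla ∩ Jun: 08:30-11:00, 14:30-16:15, 18:30-18:45.
Mateo ∩ Ulla ∩ Jun ∩ Sam: 09:00-11:00, 14:30-16:15.
Mateo ∩ Ulla ∩ Jun ∩ Sam ∩ Oliver: 09:00-11:00, 14:30-16:15.
Mateo ∩ Ulla ∩ Jun ∩ Sam ∩ Oliver ∩ Erik: 09:00-11:00, 14:30-16:15.
So the common availability across everyone is 09:00-11:00, 14:30-16:15.
Summing the common windows: 120 + 105 = 225 minutes.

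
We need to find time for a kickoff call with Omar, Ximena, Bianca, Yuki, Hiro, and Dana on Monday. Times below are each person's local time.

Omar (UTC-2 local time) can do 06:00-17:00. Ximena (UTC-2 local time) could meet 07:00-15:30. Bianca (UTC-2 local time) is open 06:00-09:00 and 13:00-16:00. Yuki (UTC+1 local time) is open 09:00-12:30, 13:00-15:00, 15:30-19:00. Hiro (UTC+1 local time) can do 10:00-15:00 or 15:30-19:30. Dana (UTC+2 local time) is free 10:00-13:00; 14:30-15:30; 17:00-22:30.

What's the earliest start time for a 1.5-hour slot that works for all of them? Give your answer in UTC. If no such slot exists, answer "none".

09:00

Omar in UTC: 08:00-19:00 (add 2h to convert from UTC-2).
Ximena in UTC: 09:00-17:30 (add 2h to convert from UTC-2).
Bianca in UTC: 08:00-11:00, 15:00-18:00 (add 2h to convert from UTC-2).
Yuki in UTC: 08:00-11:30, 12:00-14:00, 14:30-18:00 (subtract 1h to convert from UTC+1).
Hiro in UTC: 09:00-14:00, 14:30-18:30 (subtract 1h to convert from UTC+1).
Dana in UTC: 08:00-11:00, 12:30-13:30, 15:00-20:30 (subtract 2h to convert from UTC+2).
Omar ∩ Ximena: 09:00-17:30.
Omar ∩ Ximena ∩ Bianca: 09:00-11:00, 15:00-17:30.
Omar ∩ Ximena ∩ Bianca ∩ Yuki: 09:00-11:00, 15:00-17:30.
Omar ∩ Ximena ∩ Bianca ∩ Yuki ∩ Hiro: 09:00-11:00, 15:00-17:30.
Omar ∩ Ximena ∩ Bianca ∩ Yuki ∩ Hiro ∩ Dana: 09:00-11:00, 15:00-17:30.
So the common availability across everyone is 09:00-11:00, 15:00-17:30.
The first common window of at least 90 minutes is 09:00-11:00, so the earliest start is 09:00.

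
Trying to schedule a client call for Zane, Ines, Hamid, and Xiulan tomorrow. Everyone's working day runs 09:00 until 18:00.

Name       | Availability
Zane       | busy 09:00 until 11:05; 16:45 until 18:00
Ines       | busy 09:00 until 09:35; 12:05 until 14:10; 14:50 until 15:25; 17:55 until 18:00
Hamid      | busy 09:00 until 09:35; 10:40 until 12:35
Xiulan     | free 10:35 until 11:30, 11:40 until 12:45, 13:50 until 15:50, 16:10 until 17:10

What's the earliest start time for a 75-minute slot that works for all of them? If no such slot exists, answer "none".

Zane free: 11:05-16:45 (invert busy blocks within the working day).
Ines free: 09:35-12:05, 14:10-14:50, 15:25-17:55 (invert busy blocks within the working day).
Hamid free: 09:35-10:40, 12:35-18:00 (invert busy blocks within the working day).
Xiulan free: 10:35-11:30, 11:40-12:45, 13:50-15:50, 16:10-17:10.
Zane ∩ Ines: 11:05-12:05, 14:10-14:50, 15:25-16:45.
Zane ∩ Ines ∩ Hamid: 14:10-14:50, 15:25-16:45.
Zane ∩ Ines ∩ Hamid ∩ Xiulan: 14:10-14:50, 15:25-15:50, 16:10-16:45.
No common window is at least 75 minutes long.

none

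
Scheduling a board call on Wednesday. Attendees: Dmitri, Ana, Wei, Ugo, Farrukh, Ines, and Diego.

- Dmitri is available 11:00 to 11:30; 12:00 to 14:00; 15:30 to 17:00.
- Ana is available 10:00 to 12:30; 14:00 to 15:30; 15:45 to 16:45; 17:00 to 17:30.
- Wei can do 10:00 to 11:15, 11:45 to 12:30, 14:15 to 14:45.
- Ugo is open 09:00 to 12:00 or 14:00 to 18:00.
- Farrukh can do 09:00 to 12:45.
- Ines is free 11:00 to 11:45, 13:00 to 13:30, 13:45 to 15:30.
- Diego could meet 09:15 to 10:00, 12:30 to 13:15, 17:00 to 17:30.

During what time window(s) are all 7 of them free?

none

Dmitri ∩ Ana: 11:00-11:30, 12:00-12:30, 15:45-16:45.
Dmitri ∩ Ana ∩ Wei: 11:00-11:15, 12:00-12:30.
Dmitri ∩ Ana ∩ Wei ∩ Ugo: 11:00-11:15.
Dmitri ∩ Ana ∩ Wei ∩ Ugo ∩ Farrukh: 11:00-11:15.
Dmitri ∩ Ana ∩ Wei ∩ Ugo ∩ Farrukh ∩ Ines: 11:00-11:15.
Dmitri ∩ Ana ∩ Wei ∩ Ugo ∩ Farrukh ∩ Ines ∩ Diego: ∅.
There is no time when everyone is free.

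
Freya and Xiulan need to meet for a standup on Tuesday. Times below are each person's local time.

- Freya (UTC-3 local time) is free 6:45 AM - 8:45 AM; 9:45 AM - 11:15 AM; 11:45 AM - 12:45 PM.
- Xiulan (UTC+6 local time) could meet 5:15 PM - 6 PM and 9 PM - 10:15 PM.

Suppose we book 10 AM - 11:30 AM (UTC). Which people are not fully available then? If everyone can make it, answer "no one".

Xiulan

Freya in UTC: 09:45-11:45, 12:45-14:15, 14:45-15:45 (add 3h to convert from UTC-3).
Xiulan in UTC: 11:15-12:00, 15:00-16:15 (subtract 6h to convert from UTC+6).
Freya: free for 10:00-11:30. Xiulan: not fully free for 10:00-11:30.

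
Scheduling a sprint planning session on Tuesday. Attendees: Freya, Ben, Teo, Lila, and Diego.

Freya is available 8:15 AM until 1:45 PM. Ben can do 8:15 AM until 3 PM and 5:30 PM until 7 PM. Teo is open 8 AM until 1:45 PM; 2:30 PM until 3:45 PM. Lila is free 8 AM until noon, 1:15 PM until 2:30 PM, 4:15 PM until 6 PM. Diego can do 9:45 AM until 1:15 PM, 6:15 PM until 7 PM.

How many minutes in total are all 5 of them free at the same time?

Freya ∩ Ben: 08:15-13:45.
Freya ∩ Ben ∩ Teo: 08:15-13:45.
Freya ∩ Ben ∩ Teo ∩ Lila: 08:15-12:00, 13:15-13:45.
Freya ∩ Ben ∩ Teo ∩ Lila ∩ Diego: 09:45-12:00.
That's a single block of 135 minutes.

135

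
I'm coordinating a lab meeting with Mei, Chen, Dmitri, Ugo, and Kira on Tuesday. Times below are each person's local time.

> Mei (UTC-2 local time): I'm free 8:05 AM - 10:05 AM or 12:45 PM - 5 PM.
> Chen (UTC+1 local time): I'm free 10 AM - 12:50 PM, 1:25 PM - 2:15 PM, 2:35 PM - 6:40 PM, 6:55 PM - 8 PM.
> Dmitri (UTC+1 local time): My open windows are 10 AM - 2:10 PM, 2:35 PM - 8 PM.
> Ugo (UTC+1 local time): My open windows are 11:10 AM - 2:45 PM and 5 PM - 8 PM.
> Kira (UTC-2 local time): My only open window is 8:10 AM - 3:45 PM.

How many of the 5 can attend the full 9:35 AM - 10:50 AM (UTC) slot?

2

Mei in UTC: 10:05-12:05, 14:45-19:00 (add 2h to convert from UTC-2).
Chen in UTC: 09:00-11:50, 12:25-13:15, 13:35-17:40, 17:55-19:00 (subtract 1h to convert from UTC+1).
Dmitri in UTC: 09:00-13:10, 13:35-19:00 (subtract 1h to convert from UTC+1).
Ugo in UTC: 10:10-13:45, 16:00-19:00 (subtract 1h to convert from UTC+1).
Kira in UTC: 10:10-17:45 (add 2h to convert from UTC-2).
Chen and Dmitri can make the full 09:35-10:50 slot — that's 2.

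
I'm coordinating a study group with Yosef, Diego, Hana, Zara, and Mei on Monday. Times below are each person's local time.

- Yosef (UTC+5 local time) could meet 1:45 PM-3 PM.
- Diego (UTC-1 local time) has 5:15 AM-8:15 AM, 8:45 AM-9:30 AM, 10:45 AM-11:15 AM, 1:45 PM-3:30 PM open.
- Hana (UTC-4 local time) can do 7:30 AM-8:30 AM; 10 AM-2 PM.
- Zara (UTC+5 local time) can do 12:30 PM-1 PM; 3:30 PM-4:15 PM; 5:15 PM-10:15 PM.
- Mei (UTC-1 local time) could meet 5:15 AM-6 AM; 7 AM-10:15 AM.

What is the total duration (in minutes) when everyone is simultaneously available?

0

Yosef in UTC: 08:45-10:00 (subtract 5h to convert from UTC+5).
Diego in UTC: 06:15-09:15, 09:45-10:30, 11:45-12:15, 14:45-16:30 (add 1h to convert from UTC-1).
Hana in UTC: 11:30-12:30, 14:00-18:00 (add 4h to convert from UTC-4).
Zara in UTC: 07:30-08:00, 10:30-11:15, 12:15-17:15 (subtract 5h to convert from UTC+5).
Mei in UTC: 06:15-07:00, 08:00-11:15 (add 1h to convert from UTC-1).
Yosef ∩ Diego: 08:45-09:15, 09:45-10:00.
Yosef ∩ Diego ∩ Hana: ∅.
Yosef ∩ Diego ∩ Hana ∩ Zara: ∅.
Yosef ∩ Diego ∩ Hana ∩ Zara ∩ Mei: ∅.
There is no time when everyone is free.
There is no common window, so the total is 0 minutes.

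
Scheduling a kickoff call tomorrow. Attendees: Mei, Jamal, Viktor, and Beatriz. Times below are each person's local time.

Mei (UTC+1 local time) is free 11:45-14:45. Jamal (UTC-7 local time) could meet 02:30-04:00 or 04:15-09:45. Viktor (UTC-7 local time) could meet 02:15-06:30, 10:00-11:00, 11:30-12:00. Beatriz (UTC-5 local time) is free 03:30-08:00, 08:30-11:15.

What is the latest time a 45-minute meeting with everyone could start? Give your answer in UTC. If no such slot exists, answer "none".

12:15

Mei in UTC: 10:45-13:45 (subtract 1h to convert from UTC+1).
Jamal in UTC: 09:30-11:00, 11:15-16:45 (add 7h to convert from UTC-7).
Viktor in UTC: 09:15-13:30, 17:00-18:00, 18:30-19:00 (add 7h to convert from UTC-7).
Beatriz in UTC: 08:30-13:00, 13:30-16:15 (add 5h to convert from UTC-5).
Mei ∩ Jamal: 10:45-11:00, 11:15-13:45.
Mei ∩ Jamal ∩ Viktor: 10:45-11:00, 11:15-13:30.
Mei ∩ Jamal ∩ Viktor ∩ Beatriz: 10:45-11:00, 11:15-13:00.
The last common window of at least 45 minutes is 11:15-13:00; a 45-minute meeting can start as late as 12:15 and still end by 13:00.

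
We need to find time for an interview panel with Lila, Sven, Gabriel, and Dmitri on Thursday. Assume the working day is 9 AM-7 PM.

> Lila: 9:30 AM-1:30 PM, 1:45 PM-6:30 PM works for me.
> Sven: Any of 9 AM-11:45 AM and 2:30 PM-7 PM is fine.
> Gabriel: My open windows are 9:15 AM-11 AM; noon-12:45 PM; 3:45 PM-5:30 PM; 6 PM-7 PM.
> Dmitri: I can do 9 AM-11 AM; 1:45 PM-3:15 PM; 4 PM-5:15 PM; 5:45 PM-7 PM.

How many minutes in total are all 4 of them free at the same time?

Lila ∩ Sven: 09:30-11:45, 14:30-18:30.
Lila ∩ Sven ∩ Gabriel: 09:30-11:00, 15:45-17:30, 18:00-18:30.
Lila ∩ Sven ∩ Gabriel ∩ Dmitri: 09:30-11:00, 16:00-17:15, 18:00-18:30.
Those are the intersection windows.
Summing the common windows: 90 + 75 + 30 = 195 minutes.

195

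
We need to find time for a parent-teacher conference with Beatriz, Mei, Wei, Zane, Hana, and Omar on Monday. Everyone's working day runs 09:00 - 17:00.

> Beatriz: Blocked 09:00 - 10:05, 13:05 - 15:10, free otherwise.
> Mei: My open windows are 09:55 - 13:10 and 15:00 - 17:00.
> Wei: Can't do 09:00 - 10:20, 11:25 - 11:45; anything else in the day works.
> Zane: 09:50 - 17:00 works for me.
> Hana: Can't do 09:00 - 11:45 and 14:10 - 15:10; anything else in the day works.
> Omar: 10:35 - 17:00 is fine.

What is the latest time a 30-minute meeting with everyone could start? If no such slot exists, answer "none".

Beatriz free: 10:05-13:05, 15:10-17:00 (invert busy blocks within the working day).
Mei free: 09:55-13:10, 15:00-17:00.
Wei free: 10:20-11:25, 11:45-17:00 (invert busy blocks within the working day).
Zane free: 09:50-17:00.
Hana free: 11:45-14:10, 15:10-17:00 (invert busy blocks within the working day).
Omar free: 10:35-17:00.
Beatriz ∩ Mei: 10:05-13:05, 15:10-17:00.
Beatriz ∩ Mei ∩ Wei: 10:20-11:25, 11:45-13:05, 15:10-17:00.
Beatriz ∩ Mei ∩ Wei ∩ Zane: 10:20-11:25, 11:45-13:05, 15:10-17:00.
Beatriz ∩ Mei ∩ Wei ∩ Zane ∩ Hana: 11:45-13:05, 15:10-17:00.
Beatriz ∩ Mei ∩ Wei ∩ Zane ∩ Hana ∩ Omar: 11:45-13:05, 15:10-17:00.
The last common window of at least 30 minutes is 15:10-17:00; a 30-minute meeting can start as late as 16:30 and still end by 17:00.

16:30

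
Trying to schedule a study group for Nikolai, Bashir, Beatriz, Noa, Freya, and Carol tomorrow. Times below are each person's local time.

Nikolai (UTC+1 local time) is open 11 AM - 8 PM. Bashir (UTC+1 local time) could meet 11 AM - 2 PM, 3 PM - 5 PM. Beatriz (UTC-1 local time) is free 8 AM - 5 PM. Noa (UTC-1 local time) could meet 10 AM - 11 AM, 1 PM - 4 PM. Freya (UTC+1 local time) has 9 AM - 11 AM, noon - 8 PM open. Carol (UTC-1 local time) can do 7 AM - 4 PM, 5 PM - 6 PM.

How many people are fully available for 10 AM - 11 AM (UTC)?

Nikolai in UTC: 10:00-19:00 (subtract 1h to convert from UTC+1).
Bashir in UTC: 10:00-13:00, 14:00-16:00 (subtract 1h to convert from UTC+1).
Beatriz in UTC: 09:00-18:00 (add 1h to convert from UTC-1).
Noa in UTC: 11:00-12:00, 14:00-17:00 (add 1h to convert from UTC-1).
Freya in UTC: 08:00-10:00, 11:00-19:00 (subtract 1h to convert from UTC+1).
Carol in UTC: 08:00-17:00, 18:00-19:00 (add 1h to convert from UTC-1).
Nikolai, Bashir, Beatriz, and Carol can make the full 10:00-11:00 slot — that's 4.

4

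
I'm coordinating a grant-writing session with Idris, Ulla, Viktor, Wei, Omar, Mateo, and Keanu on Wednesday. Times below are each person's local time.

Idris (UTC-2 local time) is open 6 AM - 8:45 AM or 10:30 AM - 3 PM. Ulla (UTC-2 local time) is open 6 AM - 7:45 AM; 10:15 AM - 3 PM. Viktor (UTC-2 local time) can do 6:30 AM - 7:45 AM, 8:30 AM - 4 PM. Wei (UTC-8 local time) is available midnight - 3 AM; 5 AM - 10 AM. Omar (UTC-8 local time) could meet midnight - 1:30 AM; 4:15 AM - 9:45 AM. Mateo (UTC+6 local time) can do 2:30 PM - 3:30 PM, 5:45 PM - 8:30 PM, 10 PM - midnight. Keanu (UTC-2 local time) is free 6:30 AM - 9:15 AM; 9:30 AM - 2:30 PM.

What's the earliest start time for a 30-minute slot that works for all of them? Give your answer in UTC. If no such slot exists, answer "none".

08:30

Idris in UTC: 08:00-10:45, 12:30-17:00 (add 2h to convert from UTC-2).
Ulla in UTC: 08:00-09:45, 12:15-17:00 (add 2h to convert from UTC-2).
Viktor in UTC: 08:30-09:45, 10:30-18:00 (add 2h to convert from UTC-2).
Wei in UTC: 08:00-11:00, 13:00-18:00 (add 8h to convert from UTC-8).
Omar in UTC: 08:00-09:30, 12:15-17:45 (add 8h to convert from UTC-8).
Mateo in UTC: 08:30-09:30, 11:45-14:30, 16:00-18:00 (subtract 6h to convert from UTC+6).
Keanu in UTC: 08:30-11:15, 11:30-16:30 (add 2h to convert from UTC-2).
Idris ∩ Ulla: 08:00-09:45, 12:30-17:00.
Idris ∩ Ulla ∩ Viktor: 08:30-09:45, 12:30-17:00.
Idris ∩ Ulla ∩ Viktor ∩ Wei: 08:30-09:45, 13:00-17:00.
Idris ∩ Ulla ∩ Viktor ∩ Wei ∩ Omar: 08:30-09:30, 13:00-17:00.
Idris ∩ Ulla ∩ Viktor ∩ Wei ∩ Omar ∩ Mateo: 08:30-09:30, 13:00-14:30, 16:00-17:00.
Idris ∩ Ulla ∩ Viktor ∩ Wei ∩ Omar ∩ Mateo ∩ Keanu: 08:30-09:30, 13:00-14:30, 16:00-16:30.
Those are the intersection windows.
The first common window of at least 30 minutes is 08:30-09:30, so the earliest start is 08:30.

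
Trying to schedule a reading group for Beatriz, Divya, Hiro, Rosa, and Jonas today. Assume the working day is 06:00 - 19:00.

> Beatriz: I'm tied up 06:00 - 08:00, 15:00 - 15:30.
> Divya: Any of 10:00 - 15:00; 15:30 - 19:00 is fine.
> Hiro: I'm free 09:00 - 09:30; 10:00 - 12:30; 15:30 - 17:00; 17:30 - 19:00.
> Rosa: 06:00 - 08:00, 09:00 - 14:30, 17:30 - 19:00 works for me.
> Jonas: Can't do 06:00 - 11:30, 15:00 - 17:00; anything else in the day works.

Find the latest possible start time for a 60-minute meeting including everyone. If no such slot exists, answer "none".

Beatriz free: 08:00-15:00, 15:30-19:00 (invert busy blocks within the working day).
Divya free: 10:00-15:00, 15:30-19:00.
Hiro free: 09:00-09:30, 10:00-12:30, 15:30-17:00, 17:30-19:00.
Rosa free: 06:00-08:00, 09:00-14:30, 17:30-19:00.
Jonas free: 11:30-15:00, 17:00-19:00 (invert busy blocks within the working day).
Beatriz ∩ Divya: 10:00-15:00, 15:30-19:00.
Beatriz ∩ Divya ∩ Hiro: 10:00-12:30, 15:30-17:00, 17:30-19:00.
Beatriz ∩ Divya ∩ Hiro ∩ Rosa: 10:00-12:30, 17:30-19:00.
Beatriz ∩ Divya ∩ Hiro ∩ Rosa ∩ Jonas: 11:30-12:30, 17:30-19:00.
So the common availability across everyone is 11:30-12:30, 17:30-19:00.
The last common window of at least 60 minutes is 17:30-19:00; a 60-minute meeting can start as late as 18:00 and still end by 19:00.

18:00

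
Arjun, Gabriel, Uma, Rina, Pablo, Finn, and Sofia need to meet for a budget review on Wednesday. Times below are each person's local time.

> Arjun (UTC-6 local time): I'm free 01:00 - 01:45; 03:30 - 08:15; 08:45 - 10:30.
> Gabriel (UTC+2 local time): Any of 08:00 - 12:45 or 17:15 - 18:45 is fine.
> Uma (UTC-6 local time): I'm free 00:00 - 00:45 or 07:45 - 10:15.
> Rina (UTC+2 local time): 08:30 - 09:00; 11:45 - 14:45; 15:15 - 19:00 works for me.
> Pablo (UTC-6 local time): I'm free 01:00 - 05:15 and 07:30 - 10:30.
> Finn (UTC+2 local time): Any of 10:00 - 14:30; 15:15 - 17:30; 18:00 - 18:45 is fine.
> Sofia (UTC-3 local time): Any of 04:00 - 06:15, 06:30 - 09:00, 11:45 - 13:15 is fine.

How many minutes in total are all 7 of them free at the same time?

Arjun in UTC: 07:00-07:45, 09:30-14:15, 14:45-16:30 (add 6h to convert from UTC-6).
Gabriel in UTC: 06:00-10:45, 15:15-16:45 (subtract 2h to convert from UTC+2).
Uma in UTC: 06:00-06:45, 13:45-16:15 (add 6h to convert from UTC-6).
Rina in UTC: 06:30-07:00, 09:45-12:45, 13:15-17:00 (subtract 2h to convert from UTC+2).
Pablo in UTC: 07:00-11:15, 13:30-16:30 (add 6h to convert from UTC-6).
Finn in UTC: 08:00-12:30, 13:15-15:30, 16:00-16:45 (subtract 2h to convert from UTC+2).
Sofia in UTC: 07:00-09:15, 09:30-12:00, 14:45-16:15 (add 3h to convert from UTC-3).
Arjun ∩ Gabriel: 07:00-07:45, 09:30-10:45, 15:15-16:30.
Arjun ∩ Gabriel ∩ Uma: 15:15-16:15.
Arjun ∩ Gabriel ∩ Uma ∩ Rina: 15:15-16:15.
Arjun ∩ Gabriel ∩ Uma ∩ Rina ∩ Pablo: 15:15-16:15.
Arjun ∩ Gabriel ∩ Uma ∩ Rina ∩ Pablo ∩ Finn: 15:15-15:30, 16:00-16:15.
Arjun ∩ Gabriel ∩ Uma ∩ Rina ∩ Pablo ∩ Finn ∩ Sofia: 15:15-15:30, 16:00-16:15.
Summing the common windows: 15 + 15 = 30 minutes.

30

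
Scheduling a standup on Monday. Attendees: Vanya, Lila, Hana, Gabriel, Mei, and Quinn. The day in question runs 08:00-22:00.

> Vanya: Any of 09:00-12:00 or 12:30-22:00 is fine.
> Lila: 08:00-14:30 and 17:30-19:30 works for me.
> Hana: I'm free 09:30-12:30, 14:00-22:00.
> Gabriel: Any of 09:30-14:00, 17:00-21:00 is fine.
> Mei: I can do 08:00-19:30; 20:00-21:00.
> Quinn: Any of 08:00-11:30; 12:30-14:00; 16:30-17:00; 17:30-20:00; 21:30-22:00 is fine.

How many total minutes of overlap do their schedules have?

240

Vanya ∩ Lila: 09:00-12:00, 12:30-14:30, 17:30-19:30.
Vanya ∩ Lila ∩ Hana: 09:30-12:00, 14:00-14:30, 17:30-19:30.
Vanya ∩ Lila ∩ Hana ∩ Gabriel: 09:30-12:00, 17:30-19:30.
Vanya ∩ Lila ∩ Hana ∩ Gabriel ∩ Mei: 09:30-12:00, 17:30-19:30.
Vanya ∩ Lila ∩ Hana ∩ Gabriel ∩ Mei ∩ Quinn: 09:30-11:30, 17:30-19:30.
Summing the common windows: 120 + 120 = 240 minutes.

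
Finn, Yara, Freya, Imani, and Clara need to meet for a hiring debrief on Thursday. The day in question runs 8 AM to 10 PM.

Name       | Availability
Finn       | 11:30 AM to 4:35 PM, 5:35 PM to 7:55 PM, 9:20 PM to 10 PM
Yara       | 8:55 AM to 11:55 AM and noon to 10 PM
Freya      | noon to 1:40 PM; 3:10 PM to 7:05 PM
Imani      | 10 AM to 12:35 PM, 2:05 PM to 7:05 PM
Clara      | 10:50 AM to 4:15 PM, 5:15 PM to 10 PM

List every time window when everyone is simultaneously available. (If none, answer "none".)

Finn ∩ Yara: 11:30-11:55, 12:00-16:35, 17:35-19:55, 21:20-22:00.
Finn ∩ Yara ∩ Freya: 12:00-13:40, 15:10-16:35, 17:35-19:05.
Finn ∩ Yara ∩ Freya ∩ Imani: 12:00-12:35, 15:10-16:35, 17:35-19:05.
Finn ∩ Yara ∩ Freya ∩ Imani ∩ Clara: 12:00-12:35, 15:10-16:15, 17:35-19:05.

12:00-12:35, 15:10-16:15, 17:35-19:05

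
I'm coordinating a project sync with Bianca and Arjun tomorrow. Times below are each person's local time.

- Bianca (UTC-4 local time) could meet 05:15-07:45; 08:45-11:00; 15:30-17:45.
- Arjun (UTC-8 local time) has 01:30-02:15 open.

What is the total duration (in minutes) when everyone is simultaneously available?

Bianca in UTC: 09:15-11:45, 12:45-15:00, 19:30-21:45 (add 4h to convert from UTC-4).
Arjun in UTC: 09:30-10:15 (add 8h to convert from UTC-8).
Bianca ∩ Arjun: 09:30-10:15.
That's a single block of 45 minutes.

45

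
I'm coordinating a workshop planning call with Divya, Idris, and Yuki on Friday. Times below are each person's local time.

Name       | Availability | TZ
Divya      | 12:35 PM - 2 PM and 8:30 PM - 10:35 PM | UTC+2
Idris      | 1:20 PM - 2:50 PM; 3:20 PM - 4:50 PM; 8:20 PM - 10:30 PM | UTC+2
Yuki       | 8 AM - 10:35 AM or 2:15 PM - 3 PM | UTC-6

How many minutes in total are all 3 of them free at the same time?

15

Divya in UTC: 10:35-12:00, 18:30-20:35 (subtract 2h to convert from UTC+2).
Idris in UTC: 11:20-12:50, 13:20-14:50, 18:20-20:30 (subtract 2h to convert from UTC+2).
Yuki in UTC: 14:00-16:35, 20:15-21:00 (add 6h to convert from UTC-6).
Divya ∩ Idris: 11:20-12:00, 18:30-20:30.
Divya ∩ Idris ∩ Yuki: 20:15-20:30.
That's a single block of 15 minutes.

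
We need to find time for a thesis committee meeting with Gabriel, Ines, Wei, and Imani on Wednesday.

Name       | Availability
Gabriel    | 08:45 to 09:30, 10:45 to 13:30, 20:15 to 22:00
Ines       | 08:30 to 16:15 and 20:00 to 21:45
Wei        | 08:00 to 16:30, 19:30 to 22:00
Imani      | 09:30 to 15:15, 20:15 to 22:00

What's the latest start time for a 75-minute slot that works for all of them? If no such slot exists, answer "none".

Gabriel ∩ Ines: 08:45-09:30, 10:45-13:30, 20:15-21:45.
Gabriel ∩ Ines ∩ Wei: 08:45-09:30, 10:45-13:30, 20:15-21:45.
Gabriel ∩ Ines ∩ Wei ∩ Imani: 10:45-13:30, 20:15-21:45.
So the common availability across everyone is 10:45-13:30, 20:15-21:45.
The last common window of at least 75 minutes is 20:15-21:45; a 75-minute meeting can start as late as 20:30 and still end by 21:45.

20:30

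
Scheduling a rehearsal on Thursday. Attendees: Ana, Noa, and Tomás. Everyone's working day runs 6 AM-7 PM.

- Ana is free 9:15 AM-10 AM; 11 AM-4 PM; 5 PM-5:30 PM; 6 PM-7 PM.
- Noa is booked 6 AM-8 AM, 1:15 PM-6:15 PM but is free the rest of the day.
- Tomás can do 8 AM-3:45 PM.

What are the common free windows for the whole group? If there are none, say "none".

09:15-10:00, 11:00-13:15

Ana free: 09:15-10:00, 11:00-16:00, 17:00-17:30, 18:00-19:00.
Noa free: 08:00-13:15, 18:15-19:00 (invert busy blocks within the working day).
Tomás free: 08:00-15:45.
Ana ∩ Noa: 09:15-10:00, 11:00-13:15, 18:15-19:00.
Ana ∩ Noa ∩ Tomás: 09:15-10:00, 11:00-13:15.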